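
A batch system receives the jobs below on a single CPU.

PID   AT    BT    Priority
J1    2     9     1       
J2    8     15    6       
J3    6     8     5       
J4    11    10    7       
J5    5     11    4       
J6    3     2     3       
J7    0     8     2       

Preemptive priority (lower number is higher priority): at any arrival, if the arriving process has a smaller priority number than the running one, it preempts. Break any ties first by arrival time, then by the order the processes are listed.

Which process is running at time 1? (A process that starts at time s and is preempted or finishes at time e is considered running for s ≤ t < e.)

Schedule: | J7 0-2 | J1 2-11 | J7 11-17 | J6 17-19 | J5 19-30 | J3 30-38 | J2 38-53 | J4 53-63 |
Completion: J1=11  J2=53  J3=38  J4=63  J5=30  J6=19  J7=17
Turnaround (C−A): J1=9  J2=45  J3=32  J4=52  J5=25  J6=16  J7=17

J7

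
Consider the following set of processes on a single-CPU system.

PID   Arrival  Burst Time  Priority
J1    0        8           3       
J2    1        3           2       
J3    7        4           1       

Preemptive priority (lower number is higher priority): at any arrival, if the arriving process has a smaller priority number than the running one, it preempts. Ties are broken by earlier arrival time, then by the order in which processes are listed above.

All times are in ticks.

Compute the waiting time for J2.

Schedule: | J1 0-1 | J2 1-4 | J1 4-7 | J3 7-11 | J1 11-15 |
Completion: J1=15  J2=4  J3=11
Turnaround (C−A): J1=15  J2=3  J3=4
Waiting(J2) = turnaround − burst = 3 − 3 = 0

0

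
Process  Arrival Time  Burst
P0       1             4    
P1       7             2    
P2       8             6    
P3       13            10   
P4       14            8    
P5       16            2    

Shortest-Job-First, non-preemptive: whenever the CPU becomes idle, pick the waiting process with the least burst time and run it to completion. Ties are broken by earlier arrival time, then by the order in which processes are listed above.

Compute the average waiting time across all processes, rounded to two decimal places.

3.50

Schedule: | idle 0-1 | P0 1-5 | idle 5-7 | P1 7-9 | P2 9-15 | P4 15-23 | P5 23-25 | P3 25-35 |
Completion: P0=5  P1=9  P2=15  P3=35  P4=23  P5=25
Turnaround (C−A): P0=4  P1=2  P2=7  P3=22  P4=9  P5=9
Waiting times: P0=0, P1=0, P2=1, P3=12, P4=1, P5=7
Average waiting = (0+0+1+12+1+7) / 6 = 21/6 = 3.50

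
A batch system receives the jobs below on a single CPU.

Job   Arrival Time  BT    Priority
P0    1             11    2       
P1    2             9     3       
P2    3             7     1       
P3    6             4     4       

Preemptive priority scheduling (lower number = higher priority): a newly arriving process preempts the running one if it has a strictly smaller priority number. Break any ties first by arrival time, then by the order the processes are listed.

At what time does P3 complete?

32

Timeline: | idle 0-1 | P0 1-3 | P2 3-10 | P0 10-19 | P1 19-28 | P3 28-32 |
Completion: P0=19  P1=28  P2=10  P3=32
Turnaround (C−A): P0=18  P1=26  P2=7  P3=26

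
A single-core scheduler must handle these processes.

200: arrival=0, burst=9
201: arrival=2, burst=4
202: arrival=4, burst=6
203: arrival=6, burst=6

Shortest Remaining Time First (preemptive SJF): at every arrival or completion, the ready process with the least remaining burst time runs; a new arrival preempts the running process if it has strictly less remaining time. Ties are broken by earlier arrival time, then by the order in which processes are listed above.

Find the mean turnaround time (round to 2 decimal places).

Schedule: | 200 0-2 | 201 2-6 | 202 6-12 | 203 12-18 | 200 18-25 |
Completion: 200=25  201=6  202=12  203=18
Turnaround (C−A): 200=25  201=4  202=8  203=12
Turnaround times: 200=25, 201=4, 202=8, 203=12
Average turnaround = (25+4+8+12) / 4 = 49/4 = 12.25

12.25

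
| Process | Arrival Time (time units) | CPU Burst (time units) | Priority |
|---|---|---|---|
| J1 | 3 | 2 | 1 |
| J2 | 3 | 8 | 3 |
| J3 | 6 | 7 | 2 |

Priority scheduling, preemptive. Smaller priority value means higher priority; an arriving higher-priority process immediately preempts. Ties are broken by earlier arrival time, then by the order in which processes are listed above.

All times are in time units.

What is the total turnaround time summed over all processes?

Schedule: | idle 0-3 | J1 3-5 | J2 5-6 | J3 6-13 | J2 13-20 |
Completion: J1=5  J2=20  J3=13
Turnaround (C−A): J1=2  J2=17  J3=7
Turnaround = completion − arrival: J1=2, J2=17, J3=7
Total turnaround = 2 + 17 + 7 = 26

26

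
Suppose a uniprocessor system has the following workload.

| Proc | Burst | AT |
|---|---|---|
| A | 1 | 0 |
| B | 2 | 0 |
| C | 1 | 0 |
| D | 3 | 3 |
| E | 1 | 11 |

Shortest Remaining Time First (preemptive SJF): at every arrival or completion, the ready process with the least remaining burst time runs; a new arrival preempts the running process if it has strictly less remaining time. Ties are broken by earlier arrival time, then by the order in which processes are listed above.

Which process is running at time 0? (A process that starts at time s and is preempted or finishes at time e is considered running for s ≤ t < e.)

Schedule: | A 0-1 | C 1-2 | B 2-4 | D 4-7 | idle 7-11 | E 11-12 |
Completion: A=1  B=4  C=2  D=7  E=12
Turnaround (C−A): A=1  B=4  C=2  D=4  E=1

A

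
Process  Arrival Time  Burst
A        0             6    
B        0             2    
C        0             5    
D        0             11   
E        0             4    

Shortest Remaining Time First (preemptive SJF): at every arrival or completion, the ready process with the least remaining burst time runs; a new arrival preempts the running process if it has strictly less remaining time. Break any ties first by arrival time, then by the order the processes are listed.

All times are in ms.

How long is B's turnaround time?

Schedule: | B 0-2 | E 2-6 | C 6-11 | A 11-17 | D 17-28 |
Completion: A=17  B=2  C=11  D=28  E=6
Turnaround (C−A): A=17  B=2  C=11  D=28  E=6
Turnaround(B) = completion − arrival = 2 − 0 = 2

2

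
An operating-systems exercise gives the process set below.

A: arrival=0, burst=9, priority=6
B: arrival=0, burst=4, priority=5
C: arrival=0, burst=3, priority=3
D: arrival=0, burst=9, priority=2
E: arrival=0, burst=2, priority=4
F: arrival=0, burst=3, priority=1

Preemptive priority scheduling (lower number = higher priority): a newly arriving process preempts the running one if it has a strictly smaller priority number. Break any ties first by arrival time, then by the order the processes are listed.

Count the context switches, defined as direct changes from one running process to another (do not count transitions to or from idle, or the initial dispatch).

Timeline: | F 0-3 | D 3-12 | C 12-15 | E 15-17 | B 17-21 | A 21-30 |
Completion: A=30  B=21  C=15  D=12  E=17  F=3
Turnaround (C−A): A=30  B=21  C=15  D=12  E=17  F=3

5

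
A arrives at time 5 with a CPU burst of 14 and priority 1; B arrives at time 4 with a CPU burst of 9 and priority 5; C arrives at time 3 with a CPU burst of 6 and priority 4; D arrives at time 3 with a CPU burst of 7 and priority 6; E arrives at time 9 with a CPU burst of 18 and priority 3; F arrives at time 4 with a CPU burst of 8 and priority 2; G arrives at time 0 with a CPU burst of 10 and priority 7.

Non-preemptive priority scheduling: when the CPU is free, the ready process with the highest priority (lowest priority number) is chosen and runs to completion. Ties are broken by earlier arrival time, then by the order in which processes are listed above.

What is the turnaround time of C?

53

Timeline: | G 0-10 | A 10-24 | F 24-32 | E 32-50 | C 50-56 | B 56-65 | D 65-72 |
Completion: A=24  B=65  C=56  D=72  E=50  F=32  G=10
Turnaround (C−A): A=19  B=61  C=53  D=69  E=41  F=28  G=10
Turnaround(C) = completion − arrival = 56 − 3 = 53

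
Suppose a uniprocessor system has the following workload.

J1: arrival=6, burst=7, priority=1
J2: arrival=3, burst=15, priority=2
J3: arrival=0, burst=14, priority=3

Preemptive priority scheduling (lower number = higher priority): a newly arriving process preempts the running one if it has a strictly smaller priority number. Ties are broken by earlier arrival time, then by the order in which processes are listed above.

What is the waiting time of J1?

Timeline: | J3 0-3 | J2 3-6 | J1 6-13 | J2 13-25 | J3 25-36 |
Completion: J1=13  J2=25  J3=36
Turnaround (C−A): J1=7  J2=22  J3=36
Waiting(J1) = turnaround − burst = 7 − 7 = 0

0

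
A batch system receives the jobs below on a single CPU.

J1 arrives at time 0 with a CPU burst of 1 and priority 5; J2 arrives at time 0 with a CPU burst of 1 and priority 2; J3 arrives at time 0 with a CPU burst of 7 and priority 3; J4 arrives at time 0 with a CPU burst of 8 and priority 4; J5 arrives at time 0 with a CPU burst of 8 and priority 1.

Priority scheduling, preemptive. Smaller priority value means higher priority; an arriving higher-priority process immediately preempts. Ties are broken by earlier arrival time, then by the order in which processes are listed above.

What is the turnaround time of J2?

9

Timeline: | J5 0-8 | J2 8-9 | J3 9-16 | J4 16-24 | J1 24-25 |
Completion: J1=25  J2=9  J3=16  J4=24  J5=8
Turnaround (C−A): J1=25  J2=9  J3=16  J4=24  J5=8
Turnaround(J2) = completion − arrival = 9 − 0 = 9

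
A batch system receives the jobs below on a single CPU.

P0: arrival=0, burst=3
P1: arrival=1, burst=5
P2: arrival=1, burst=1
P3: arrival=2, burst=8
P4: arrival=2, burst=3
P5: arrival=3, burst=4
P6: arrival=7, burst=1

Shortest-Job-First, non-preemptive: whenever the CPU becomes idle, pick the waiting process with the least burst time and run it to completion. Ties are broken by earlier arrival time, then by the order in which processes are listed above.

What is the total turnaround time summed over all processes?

60

Gantt: | P0 0-3 | P2 3-4 | P4 4-7 | P6 7-8 | P5 8-12 | P1 12-17 | P3 17-25 |
Completion: P0=3  P1=17  P2=4  P3=25  P4=7  P5=12  P6=8
Turnaround = completion − arrival: P0=3, P1=16, P2=3, P3=23, P4=5, P5=9, P6=1
Total turnaround = 3 + 16 + 3 + 23 + 5 + 9 + 1 = 60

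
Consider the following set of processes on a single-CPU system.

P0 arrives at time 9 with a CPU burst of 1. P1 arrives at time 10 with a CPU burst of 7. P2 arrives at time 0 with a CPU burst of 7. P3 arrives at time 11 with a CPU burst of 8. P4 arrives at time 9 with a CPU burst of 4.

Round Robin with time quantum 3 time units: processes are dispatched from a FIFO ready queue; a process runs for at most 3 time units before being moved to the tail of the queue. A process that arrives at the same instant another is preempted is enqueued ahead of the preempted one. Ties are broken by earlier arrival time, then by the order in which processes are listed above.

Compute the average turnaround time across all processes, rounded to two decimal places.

Gantt: | P2 0-7 | idle 7-9 | P0 9-10 | P4 10-13 | P1 13-16 | P3 16-19 | P4 19-20 | P1 20-23 | P3 23-26 | P1 26-27 | P3 27-29 |
Completion: P0=10  P1=27  P2=7  P3=29  P4=20
Turnaround times: P0=1, P1=17, P2=7, P3=18, P4=11
Average turnaround = (1+17+7+18+11) / 5 = 54/5 = 10.80

10.80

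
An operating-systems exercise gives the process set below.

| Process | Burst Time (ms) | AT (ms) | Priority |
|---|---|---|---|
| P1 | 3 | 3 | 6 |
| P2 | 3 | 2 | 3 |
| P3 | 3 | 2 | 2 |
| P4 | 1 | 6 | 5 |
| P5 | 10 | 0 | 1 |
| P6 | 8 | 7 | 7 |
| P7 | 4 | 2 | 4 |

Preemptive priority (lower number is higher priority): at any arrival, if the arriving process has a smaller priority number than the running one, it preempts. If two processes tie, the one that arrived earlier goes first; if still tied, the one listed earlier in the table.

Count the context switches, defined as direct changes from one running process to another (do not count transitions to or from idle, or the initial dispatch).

6

Timeline: | P5 0-10 | P3 10-13 | P2 13-16 | P7 16-20 | P4 20-21 | P1 21-24 | P6 24-32 |
Completion: P1=24  P2=16  P3=13  P4=21  P5=10  P6=32  P7=20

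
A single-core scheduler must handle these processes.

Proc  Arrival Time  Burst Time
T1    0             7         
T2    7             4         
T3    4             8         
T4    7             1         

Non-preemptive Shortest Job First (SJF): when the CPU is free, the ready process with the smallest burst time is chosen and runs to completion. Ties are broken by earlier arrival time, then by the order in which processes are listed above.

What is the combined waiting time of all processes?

Gantt: | T1 0-7 | T4 7-8 | T2 8-12 | T3 12-20 |
Completion: T1=7  T2=12  T3=20  T4=8
Turnaround (C−A): T1=7  T2=5  T3=16  T4=1
Waiting = turnaround − burst: T1=0, T2=1, T3=8, T4=0
Total waiting = 0 + 1 + 8 + 0 = 9

9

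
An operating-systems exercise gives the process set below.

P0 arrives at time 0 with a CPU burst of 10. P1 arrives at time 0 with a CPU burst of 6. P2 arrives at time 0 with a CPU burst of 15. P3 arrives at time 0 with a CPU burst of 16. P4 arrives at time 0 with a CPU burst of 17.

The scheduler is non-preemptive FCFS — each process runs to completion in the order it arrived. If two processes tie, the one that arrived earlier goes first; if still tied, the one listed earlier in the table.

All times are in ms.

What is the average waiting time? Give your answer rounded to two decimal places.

Gantt: | P0 0-10 | P1 10-16 | P2 16-31 | P3 31-47 | P4 47-64 |
Completion: P0=10  P1=16  P2=31  P3=47  P4=64
Turnaround (C−A): P0=10  P1=16  P2=31  P3=47  P4=64
Waiting times: P0=0, P1=10, P2=16, P3=31, P4=47
Average waiting = (0+10+16+31+47) / 5 = 104/5 = 20.80

20.80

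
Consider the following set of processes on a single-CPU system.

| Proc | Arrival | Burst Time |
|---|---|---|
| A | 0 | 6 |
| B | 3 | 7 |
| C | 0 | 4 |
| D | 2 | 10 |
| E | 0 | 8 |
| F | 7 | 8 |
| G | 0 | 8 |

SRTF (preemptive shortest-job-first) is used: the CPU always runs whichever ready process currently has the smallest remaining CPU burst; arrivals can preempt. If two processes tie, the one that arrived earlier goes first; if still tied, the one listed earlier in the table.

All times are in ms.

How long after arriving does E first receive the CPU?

17

Schedule: | C 0-4 | A 4-10 | B 10-17 | E 17-25 | G 25-33 | F 33-41 | D 41-51 |
Completion: A=10  B=17  C=4  D=51  E=25  F=41  G=33
Response(E) = first start − arrival = 17 − 0 = 17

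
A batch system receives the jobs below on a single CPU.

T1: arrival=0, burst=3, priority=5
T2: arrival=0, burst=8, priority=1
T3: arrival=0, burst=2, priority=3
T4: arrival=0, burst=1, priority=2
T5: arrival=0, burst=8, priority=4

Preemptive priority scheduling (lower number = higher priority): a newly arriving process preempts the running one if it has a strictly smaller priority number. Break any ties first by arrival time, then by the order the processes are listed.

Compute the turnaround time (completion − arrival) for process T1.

Gantt: | T2 0-8 | T4 8-9 | T3 9-11 | T5 11-19 | T1 19-22 |
Completion: T1=22  T2=8  T3=11  T4=9  T5=19
Turnaround(T1) = completion − arrival = 22 − 0 = 22

22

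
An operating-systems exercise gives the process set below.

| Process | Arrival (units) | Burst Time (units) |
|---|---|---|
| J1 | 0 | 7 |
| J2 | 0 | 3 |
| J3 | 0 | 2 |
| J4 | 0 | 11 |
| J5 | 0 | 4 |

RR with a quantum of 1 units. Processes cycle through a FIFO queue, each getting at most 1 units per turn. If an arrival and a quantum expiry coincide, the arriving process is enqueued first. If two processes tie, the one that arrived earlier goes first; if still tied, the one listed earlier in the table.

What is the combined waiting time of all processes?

Timeline: | J1 0-1 | J2 1-2 | J3 2-3 | J4 3-4 | J5 4-5 | J1 5-6 | J2 6-7 | J3 7-8 | J4 8-9 | J5 9-10 | J1 10-11 | J2 11-12 | J4 12-13 | J5 13-14 | J1 14-15 | J4 15-16 | J5 16-17 | J1 17-18 | J4 18-19 | J1 19-20 | J4 20-21 | J1 21-22 | J4 22-27 |
Completion: J1=22  J2=12  J3=8  J4=27  J5=17
Turnaround (C−A): J1=22  J2=12  J3=8  J4=27  J5=17
Waiting = turnaround − burst: J1=15, J2=9, J3=6, J4=16, J5=13
Total waiting = 15 + 9 + 6 + 16 + 13 = 59

59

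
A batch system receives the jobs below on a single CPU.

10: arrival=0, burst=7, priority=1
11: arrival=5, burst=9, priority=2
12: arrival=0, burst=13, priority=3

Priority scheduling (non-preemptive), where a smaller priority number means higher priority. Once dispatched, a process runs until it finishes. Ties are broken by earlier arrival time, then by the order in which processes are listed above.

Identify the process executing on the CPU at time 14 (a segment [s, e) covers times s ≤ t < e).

11

Schedule: | 10 0-7 | 11 7-16 | 12 16-29 |
Completion: 10=7  11=16  12=29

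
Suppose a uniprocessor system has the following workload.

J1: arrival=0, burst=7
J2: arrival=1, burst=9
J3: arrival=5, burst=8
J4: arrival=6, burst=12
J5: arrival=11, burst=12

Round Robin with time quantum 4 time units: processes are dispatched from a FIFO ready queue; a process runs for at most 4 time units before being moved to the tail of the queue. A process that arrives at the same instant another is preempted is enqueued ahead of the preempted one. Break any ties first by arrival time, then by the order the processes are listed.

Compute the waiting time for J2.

Gantt: | J1 0-4 | J2 4-8 | J1 8-11 | J3 11-15 | J4 15-19 | J2 19-23 | J5 23-27 | J3 27-31 | J4 31-35 | J2 35-36 | J5 36-40 | J4 40-44 | J5 44-48 |
Completion: J1=11  J2=36  J3=31  J4=44  J5=48
Waiting(J2) = turnaround − burst = 35 − 9 = 26

26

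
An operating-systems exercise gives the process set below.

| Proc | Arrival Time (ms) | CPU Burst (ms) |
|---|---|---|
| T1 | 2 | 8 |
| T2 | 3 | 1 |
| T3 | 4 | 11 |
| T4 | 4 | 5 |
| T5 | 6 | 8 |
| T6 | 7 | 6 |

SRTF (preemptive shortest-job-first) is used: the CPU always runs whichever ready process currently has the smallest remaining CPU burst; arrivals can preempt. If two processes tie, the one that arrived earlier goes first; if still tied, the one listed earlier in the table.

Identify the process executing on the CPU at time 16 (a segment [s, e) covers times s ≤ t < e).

Schedule: | idle 0-2 | T1 2-3 | T2 3-4 | T4 4-9 | T6 9-15 | T1 15-22 | T5 22-30 | T3 30-41 |
Completion: T1=22  T2=4  T3=41  T4=9  T5=30  T6=15

T1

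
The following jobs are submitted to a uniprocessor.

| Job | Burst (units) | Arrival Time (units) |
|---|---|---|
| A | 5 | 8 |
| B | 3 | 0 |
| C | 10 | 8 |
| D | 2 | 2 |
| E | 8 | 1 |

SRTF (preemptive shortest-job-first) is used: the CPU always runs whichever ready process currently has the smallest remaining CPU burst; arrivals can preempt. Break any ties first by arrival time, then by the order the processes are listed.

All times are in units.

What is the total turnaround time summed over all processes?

Schedule: | B 0-3 | D 3-5 | E 5-13 | A 13-18 | C 18-28 |
Completion: A=18  B=3  C=28  D=5  E=13
Turnaround (C−A): A=10  B=3  C=20  D=3  E=12
Turnaround = completion − arrival: A=10, B=3, C=20, D=3, E=12
Total turnaround = 10 + 3 + 20 + 3 + 12 = 48

48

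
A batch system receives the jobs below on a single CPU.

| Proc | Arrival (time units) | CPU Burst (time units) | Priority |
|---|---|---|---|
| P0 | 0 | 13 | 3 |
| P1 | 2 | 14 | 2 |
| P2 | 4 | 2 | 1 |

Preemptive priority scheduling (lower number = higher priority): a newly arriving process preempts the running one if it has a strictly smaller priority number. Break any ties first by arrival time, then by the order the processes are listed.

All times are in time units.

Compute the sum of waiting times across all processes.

Gantt: | P0 0-2 | P1 2-4 | P2 4-6 | P1 6-18 | P0 18-29 |
Completion: P0=29  P1=18  P2=6
Turnaround (C−A): P0=29  P1=16  P2=2
Waiting = turnaround − burst: P0=16, P1=2, P2=0
Total waiting = 16 + 2 + 0 = 18

18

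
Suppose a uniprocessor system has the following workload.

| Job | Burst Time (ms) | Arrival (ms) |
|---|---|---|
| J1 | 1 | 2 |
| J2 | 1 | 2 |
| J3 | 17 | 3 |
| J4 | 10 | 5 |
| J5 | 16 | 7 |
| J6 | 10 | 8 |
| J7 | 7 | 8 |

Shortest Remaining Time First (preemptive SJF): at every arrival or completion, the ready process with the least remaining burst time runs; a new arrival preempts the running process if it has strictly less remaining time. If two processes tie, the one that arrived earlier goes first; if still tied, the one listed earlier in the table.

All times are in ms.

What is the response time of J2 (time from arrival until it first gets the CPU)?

Schedule: | idle 0-2 | J1 2-3 | J2 3-4 | J3 4-5 | J4 5-15 | J7 15-22 | J6 22-32 | J3 32-48 | J5 48-64 |
Completion: J1=3  J2=4  J3=48  J4=15  J5=64  J6=32  J7=22
Response(J2) = first start − arrival = 3 − 2 = 1

1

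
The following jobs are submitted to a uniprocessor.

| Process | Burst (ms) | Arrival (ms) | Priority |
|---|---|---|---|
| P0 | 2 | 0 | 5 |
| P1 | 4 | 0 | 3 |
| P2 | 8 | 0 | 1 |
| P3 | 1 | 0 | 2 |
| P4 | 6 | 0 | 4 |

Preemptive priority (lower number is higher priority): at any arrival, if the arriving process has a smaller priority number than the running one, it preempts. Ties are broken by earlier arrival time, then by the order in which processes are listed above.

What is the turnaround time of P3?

Timeline: | P2 0-8 | P3 8-9 | P1 9-13 | P4 13-19 | P0 19-21 |
Completion: P0=21  P1=13  P2=8  P3=9  P4=19
Turnaround(P3) = completion − arrival = 9 − 0 = 9

9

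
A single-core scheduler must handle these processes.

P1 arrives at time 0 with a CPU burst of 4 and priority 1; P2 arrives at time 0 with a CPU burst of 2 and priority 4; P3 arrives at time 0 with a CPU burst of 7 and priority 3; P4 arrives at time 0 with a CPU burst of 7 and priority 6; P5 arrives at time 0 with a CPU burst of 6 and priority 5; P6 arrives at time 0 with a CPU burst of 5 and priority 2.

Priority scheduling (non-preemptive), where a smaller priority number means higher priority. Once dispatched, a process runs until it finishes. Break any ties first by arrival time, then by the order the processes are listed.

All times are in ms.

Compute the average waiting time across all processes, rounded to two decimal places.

11.83

Timeline: | P1 0-4 | P6 4-9 | P3 9-16 | P2 16-18 | P5 18-24 | P4 24-31 |
Completion: P1=4  P2=18  P3=16  P4=31  P5=24  P6=9
Turnaround (C−A): P1=4  P2=18  P3=16  P4=31  P5=24  P6=9
Waiting times: P1=0, P2=16, P3=9, P4=24, P5=18, P6=4
Average waiting = (0+16+9+24+18+4) / 6 = 71/6 = 11.83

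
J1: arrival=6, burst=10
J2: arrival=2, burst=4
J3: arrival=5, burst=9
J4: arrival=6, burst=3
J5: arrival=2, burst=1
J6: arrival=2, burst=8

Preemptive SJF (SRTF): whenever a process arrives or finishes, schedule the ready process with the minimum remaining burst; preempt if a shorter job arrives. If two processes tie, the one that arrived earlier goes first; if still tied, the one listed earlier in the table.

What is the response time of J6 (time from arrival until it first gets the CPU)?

8

Gantt: | idle 0-2 | J5 2-3 | J2 3-7 | J4 7-10 | J6 10-18 | J3 18-27 | J1 27-37 |
Completion: J1=37  J2=7  J3=27  J4=10  J5=3  J6=18
Response(J6) = first start − arrival = 10 − 2 = 8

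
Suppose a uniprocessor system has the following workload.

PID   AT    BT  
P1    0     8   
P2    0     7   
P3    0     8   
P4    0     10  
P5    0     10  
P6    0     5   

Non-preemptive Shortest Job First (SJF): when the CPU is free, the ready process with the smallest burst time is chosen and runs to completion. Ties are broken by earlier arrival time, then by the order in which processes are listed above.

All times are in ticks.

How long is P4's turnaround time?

Schedule: | P6 0-5 | P2 5-12 | P1 12-20 | P3 20-28 | P4 28-38 | P5 38-48 |
Completion: P1=20  P2=12  P3=28  P4=38  P5=48  P6=5
Turnaround(P4) = completion − arrival = 38 − 0 = 38

38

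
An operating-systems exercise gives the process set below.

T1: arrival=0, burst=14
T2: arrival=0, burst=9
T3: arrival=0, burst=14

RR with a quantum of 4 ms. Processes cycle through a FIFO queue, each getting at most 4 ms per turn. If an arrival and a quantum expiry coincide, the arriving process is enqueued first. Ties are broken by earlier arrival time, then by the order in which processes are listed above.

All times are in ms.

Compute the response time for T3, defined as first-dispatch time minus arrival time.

Timeline: | T1 0-4 | T2 4-8 | T3 8-12 | T1 12-16 | T2 16-20 | T3 20-24 | T1 24-28 | T2 28-29 | T3 29-33 | T1 33-35 | T3 35-37 |
Completion: T1=35  T2=29  T3=37
Turnaround (C−A): T1=35  T2=29  T3=37
Response(T3) = first start − arrival = 8 − 0 = 8

8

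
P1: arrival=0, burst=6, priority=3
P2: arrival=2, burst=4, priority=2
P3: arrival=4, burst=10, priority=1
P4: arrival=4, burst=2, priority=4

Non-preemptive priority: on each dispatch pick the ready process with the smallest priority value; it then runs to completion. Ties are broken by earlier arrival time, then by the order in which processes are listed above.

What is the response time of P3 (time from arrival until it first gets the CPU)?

2

Gantt: | P1 0-6 | P3 6-16 | P2 16-20 | P4 20-22 |
Completion: P1=6  P2=20  P3=16  P4=22
Turnaround (C−A): P1=6  P2=18  P3=12  P4=18
Response(P3) = first start − arrival = 6 − 4 = 2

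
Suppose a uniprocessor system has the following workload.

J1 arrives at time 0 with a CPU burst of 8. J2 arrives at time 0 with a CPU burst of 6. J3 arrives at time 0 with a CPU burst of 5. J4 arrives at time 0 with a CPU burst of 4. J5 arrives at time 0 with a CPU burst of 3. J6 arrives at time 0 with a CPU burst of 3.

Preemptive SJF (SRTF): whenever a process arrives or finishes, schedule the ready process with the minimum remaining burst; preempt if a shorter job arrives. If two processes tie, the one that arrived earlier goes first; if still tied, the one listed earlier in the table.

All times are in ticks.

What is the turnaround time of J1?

29

Timeline: | J5 0-3 | J6 3-6 | J4 6-10 | J3 10-15 | J2 15-21 | J1 21-29 |
Completion: J1=29  J2=21  J3=15  J4=10  J5=3  J6=6
Turnaround (C−A): J1=29  J2=21  J3=15  J4=10  J5=3  J6=6
Turnaround(J1) = completion − arrival = 29 − 0 = 29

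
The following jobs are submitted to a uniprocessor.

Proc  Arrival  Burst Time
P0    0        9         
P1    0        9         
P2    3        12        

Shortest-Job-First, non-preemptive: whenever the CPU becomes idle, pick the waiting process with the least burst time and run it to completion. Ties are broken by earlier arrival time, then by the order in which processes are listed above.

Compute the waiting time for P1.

Gantt: | P0 0-9 | P1 9-18 | P2 18-30 |
Completion: P0=9  P1=18  P2=30
Turnaround (C−A): P0=9  P1=18  P2=27
Waiting(P1) = turnaround − burst = 18 − 9 = 9

9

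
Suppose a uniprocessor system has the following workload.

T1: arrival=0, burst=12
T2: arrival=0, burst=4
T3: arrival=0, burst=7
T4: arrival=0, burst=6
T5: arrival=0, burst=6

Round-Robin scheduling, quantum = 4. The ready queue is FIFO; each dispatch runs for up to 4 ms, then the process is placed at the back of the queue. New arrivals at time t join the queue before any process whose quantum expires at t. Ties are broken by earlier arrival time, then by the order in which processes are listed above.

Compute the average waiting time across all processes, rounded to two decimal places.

19.00

Timeline: | T1 0-4 | T2 4-8 | T3 8-12 | T4 12-16 | T5 16-20 | T1 20-24 | T3 24-27 | T4 27-29 | T5 29-31 | T1 31-35 |
Completion: T1=35  T2=8  T3=27  T4=29  T5=31
Waiting times: T1=23, T2=4, T3=20, T4=23, T5=25
Average waiting = (23+4+20+23+25) / 5 = 95/5 = 19.00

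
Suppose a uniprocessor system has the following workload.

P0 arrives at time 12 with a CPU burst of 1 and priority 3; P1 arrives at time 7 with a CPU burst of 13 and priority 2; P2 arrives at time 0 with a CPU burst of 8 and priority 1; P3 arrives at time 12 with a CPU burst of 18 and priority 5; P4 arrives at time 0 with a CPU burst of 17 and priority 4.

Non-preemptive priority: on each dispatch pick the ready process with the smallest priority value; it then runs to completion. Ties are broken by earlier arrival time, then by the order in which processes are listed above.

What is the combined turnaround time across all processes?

116

Schedule: | P2 0-8 | P1 8-21 | P0 21-22 | P4 22-39 | P3 39-57 |
Completion: P0=22  P1=21  P2=8  P3=57  P4=39
Turnaround = completion − arrival: P0=10, P1=14, P2=8, P3=45, P4=39
Total turnaround = 10 + 14 + 8 + 45 + 39 = 116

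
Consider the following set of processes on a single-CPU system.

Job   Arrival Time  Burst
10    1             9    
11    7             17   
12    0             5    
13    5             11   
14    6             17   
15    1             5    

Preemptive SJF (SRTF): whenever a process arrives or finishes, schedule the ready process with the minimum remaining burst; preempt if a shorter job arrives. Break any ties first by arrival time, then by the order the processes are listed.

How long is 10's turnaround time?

Gantt: | 12 0-5 | 15 5-10 | 10 10-19 | 13 19-30 | 14 30-47 | 11 47-64 |
Completion: 10=19  11=64  12=5  13=30  14=47  15=10
Turnaround (C−A): 10=18  11=57  12=5  13=25  14=41  15=9
Turnaround(10) = completion − arrival = 19 − 1 = 18

18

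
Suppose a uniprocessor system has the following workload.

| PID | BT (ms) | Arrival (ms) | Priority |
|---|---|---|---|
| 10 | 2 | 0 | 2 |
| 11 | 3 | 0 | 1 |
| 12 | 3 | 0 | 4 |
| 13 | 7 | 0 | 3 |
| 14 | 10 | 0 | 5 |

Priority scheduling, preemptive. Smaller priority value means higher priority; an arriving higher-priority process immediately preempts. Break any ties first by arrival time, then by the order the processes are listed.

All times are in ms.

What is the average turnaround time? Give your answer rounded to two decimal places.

Schedule: | 11 0-3 | 10 3-5 | 13 5-12 | 12 12-15 | 14 15-25 |
Completion: 10=5  11=3  12=15  13=12  14=25
Turnaround (C−A): 10=5  11=3  12=15  13=12  14=25
Turnaround times: 10=5, 11=3, 12=15, 13=12, 14=25
Average turnaround = (5+3+15+12+25) / 5 = 60/5 = 12.00

12.00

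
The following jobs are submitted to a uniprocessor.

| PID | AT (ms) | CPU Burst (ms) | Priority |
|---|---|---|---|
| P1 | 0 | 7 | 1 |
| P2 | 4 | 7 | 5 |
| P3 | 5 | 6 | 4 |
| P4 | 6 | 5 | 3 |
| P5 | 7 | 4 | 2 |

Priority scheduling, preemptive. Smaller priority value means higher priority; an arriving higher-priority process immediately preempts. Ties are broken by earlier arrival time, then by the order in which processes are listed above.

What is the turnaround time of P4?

Timeline: | P1 0-7 | P5 7-11 | P4 11-16 | P3 16-22 | P2 22-29 |
Completion: P1=7  P2=29  P3=22  P4=16  P5=11
Turnaround (C−A): P1=7  P2=25  P3=17  P4=10  P5=4
Turnaround(P4) = completion − arrival = 16 − 6 = 10

10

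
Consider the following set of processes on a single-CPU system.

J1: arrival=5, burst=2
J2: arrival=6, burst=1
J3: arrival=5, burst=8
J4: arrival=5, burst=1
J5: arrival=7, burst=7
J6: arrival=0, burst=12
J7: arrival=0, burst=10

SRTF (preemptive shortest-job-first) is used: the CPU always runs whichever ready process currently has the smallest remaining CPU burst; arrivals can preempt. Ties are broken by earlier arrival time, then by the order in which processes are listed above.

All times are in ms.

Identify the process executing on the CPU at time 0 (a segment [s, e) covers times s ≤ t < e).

Schedule: | J7 0-5 | J4 5-6 | J2 6-7 | J1 7-9 | J7 9-14 | J5 14-21 | J3 21-29 | J6 29-41 |
Completion: J1=9  J2=7  J3=29  J4=6  J5=21  J6=41  J7=14
Turnaround (C−A): J1=4  J2=1  J3=24  J4=1  J5=14  J6=41  J7=14

J7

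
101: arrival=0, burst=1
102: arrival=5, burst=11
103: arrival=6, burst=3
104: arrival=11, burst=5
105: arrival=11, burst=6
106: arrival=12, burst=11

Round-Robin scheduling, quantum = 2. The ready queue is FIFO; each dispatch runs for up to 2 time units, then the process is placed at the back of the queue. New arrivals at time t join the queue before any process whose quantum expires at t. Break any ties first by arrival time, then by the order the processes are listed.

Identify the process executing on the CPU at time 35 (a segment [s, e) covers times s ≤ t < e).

102

Gantt: | 101 0-1 | idle 1-5 | 102 5-7 | 103 7-9 | 102 9-11 | 103 11-12 | 104 12-14 | 105 14-16 | 102 16-18 | 106 18-20 | 104 20-22 | 105 22-24 | 102 24-26 | 106 26-28 | 104 28-29 | 105 29-31 | 102 31-33 | 106 33-35 | 102 35-36 | 106 36-41 |
Completion: 101=1  102=36  103=12  104=29  105=31  106=41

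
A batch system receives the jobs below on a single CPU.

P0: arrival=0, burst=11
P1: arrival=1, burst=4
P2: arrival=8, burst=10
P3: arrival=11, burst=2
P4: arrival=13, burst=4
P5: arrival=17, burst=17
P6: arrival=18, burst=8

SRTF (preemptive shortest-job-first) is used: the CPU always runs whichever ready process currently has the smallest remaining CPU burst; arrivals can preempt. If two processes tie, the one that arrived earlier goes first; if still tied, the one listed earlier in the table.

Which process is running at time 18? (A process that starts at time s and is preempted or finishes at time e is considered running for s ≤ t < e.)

P4

Gantt: | P0 0-1 | P1 1-5 | P0 5-11 | P3 11-13 | P0 13-17 | P4 17-21 | P6 21-29 | P2 29-39 | P5 39-56 |
Completion: P0=17  P1=5  P2=39  P3=13  P4=21  P5=56  P6=29
Turnaround (C−A): P0=17  P1=4  P2=31  P3=2  P4=8  P5=39  P6=11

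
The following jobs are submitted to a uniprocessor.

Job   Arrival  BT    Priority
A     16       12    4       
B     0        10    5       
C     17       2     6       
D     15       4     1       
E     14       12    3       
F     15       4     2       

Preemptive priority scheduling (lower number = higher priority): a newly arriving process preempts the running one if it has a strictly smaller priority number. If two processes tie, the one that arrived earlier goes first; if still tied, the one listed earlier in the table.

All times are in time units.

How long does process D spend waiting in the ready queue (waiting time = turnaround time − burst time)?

0

Gantt: | B 0-10 | idle 10-14 | E 14-15 | D 15-19 | F 19-23 | E 23-34 | A 34-46 | C 46-48 |
Completion: A=46  B=10  C=48  D=19  E=34  F=23
Turnaround (C−A): A=30  B=10  C=31  D=4  E=20  F=8
Waiting(D) = turnaround − burst = 4 − 4 = 0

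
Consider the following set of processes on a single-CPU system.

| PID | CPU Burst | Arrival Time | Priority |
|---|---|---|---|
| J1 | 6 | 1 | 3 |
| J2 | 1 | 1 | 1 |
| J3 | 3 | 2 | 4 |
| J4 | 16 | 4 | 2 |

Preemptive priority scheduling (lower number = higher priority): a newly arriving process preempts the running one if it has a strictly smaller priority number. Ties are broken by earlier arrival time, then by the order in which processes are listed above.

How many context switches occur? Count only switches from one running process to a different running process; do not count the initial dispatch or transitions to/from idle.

Gantt: | idle 0-1 | J2 1-2 | J1 2-4 | J4 4-20 | J1 20-24 | J3 24-27 |
Completion: J1=24  J2=2  J3=27  J4=20

4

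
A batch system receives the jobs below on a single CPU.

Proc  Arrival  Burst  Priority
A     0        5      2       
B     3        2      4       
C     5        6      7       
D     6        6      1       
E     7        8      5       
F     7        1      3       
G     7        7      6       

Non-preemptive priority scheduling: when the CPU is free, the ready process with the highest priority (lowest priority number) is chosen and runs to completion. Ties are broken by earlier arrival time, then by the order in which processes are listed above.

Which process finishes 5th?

Gantt: | A 0-5 | B 5-7 | D 7-13 | F 13-14 | E 14-22 | G 22-29 | C 29-35 |
Completion: A=5  B=7  C=35  D=13  E=22  F=14  G=29
Turnaround (C−A): A=5  B=4  C=30  D=7  E=15  F=7  G=22
Finish order: A → B → D → F → E → G → C

E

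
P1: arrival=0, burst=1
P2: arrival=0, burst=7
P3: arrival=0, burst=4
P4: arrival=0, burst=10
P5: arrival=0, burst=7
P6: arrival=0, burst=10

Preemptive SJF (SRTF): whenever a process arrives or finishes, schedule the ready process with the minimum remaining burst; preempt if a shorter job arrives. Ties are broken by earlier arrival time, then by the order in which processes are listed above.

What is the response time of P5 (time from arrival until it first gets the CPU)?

12

Timeline: | P1 0-1 | P3 1-5 | P2 5-12 | P5 12-19 | P4 19-29 | P6 29-39 |
Completion: P1=1  P2=12  P3=5  P4=29  P5=19  P6=39
Response(P5) = first start − arrival = 12 − 0 = 12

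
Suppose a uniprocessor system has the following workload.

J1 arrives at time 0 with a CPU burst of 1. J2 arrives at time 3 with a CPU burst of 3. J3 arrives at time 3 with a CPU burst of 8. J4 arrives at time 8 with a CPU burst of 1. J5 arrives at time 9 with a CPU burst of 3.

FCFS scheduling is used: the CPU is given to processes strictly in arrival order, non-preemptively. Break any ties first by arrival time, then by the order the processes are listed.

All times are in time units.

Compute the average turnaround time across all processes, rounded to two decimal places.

Timeline: | J1 0-1 | idle 1-3 | J2 3-6 | J3 6-14 | J4 14-15 | J5 15-18 |
Completion: J1=1  J2=6  J3=14  J4=15  J5=18
Turnaround times: J1=1, J2=3, J3=11, J4=7, J5=9
Average turnaround = (1+3+11+7+9) / 5 = 31/5 = 6.20

6.20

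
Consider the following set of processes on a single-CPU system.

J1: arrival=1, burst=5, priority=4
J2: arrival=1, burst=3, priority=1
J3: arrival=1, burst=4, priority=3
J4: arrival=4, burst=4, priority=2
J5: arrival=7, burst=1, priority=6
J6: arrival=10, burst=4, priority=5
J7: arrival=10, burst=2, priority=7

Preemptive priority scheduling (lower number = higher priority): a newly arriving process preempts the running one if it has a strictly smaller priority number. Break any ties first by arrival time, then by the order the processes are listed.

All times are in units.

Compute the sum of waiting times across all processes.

Schedule: | idle 0-1 | J2 1-4 | J4 4-8 | J3 8-12 | J1 12-17 | J6 17-21 | J5 21-22 | J7 22-24 |
Completion: J1=17  J2=4  J3=12  J4=8  J5=22  J6=21  J7=24
Turnaround (C−A): J1=16  J2=3  J3=11  J4=4  J5=15  J6=11  J7=14
Waiting = turnaround − burst: J1=11, J2=0, J3=7, J4=0, J5=14, J6=7, J7=12
Total waiting = 11 + 0 + 7 + 0 + 14 + 7 + 12 = 51

51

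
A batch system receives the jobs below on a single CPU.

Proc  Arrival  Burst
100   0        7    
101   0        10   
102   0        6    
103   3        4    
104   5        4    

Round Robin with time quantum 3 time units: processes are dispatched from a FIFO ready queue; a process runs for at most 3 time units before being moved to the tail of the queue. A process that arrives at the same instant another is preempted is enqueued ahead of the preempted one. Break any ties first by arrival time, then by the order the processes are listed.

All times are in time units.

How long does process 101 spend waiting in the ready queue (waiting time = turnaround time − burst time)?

21

Gantt: | 100 0-3 | 101 3-6 | 102 6-9 | 103 9-12 | 100 12-15 | 104 15-18 | 101 18-21 | 102 21-24 | 103 24-25 | 100 25-26 | 104 26-27 | 101 27-31 |
Completion: 100=26  101=31  102=24  103=25  104=27
Waiting(101) = turnaround − burst = 31 − 10 = 21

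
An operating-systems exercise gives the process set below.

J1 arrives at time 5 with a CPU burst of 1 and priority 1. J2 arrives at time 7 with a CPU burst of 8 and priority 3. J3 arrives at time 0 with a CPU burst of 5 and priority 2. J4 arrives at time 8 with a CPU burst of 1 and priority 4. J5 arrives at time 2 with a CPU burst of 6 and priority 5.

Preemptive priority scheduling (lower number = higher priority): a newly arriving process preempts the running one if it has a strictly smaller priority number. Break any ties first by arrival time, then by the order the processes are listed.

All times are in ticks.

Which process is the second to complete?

J1

Timeline: | J3 0-5 | J1 5-6 | J5 6-7 | J2 7-15 | J4 15-16 | J5 16-21 |
Completion: J1=6  J2=15  J3=5  J4=16  J5=21
Turnaround (C−A): J1=1  J2=8  J3=5  J4=8  J5=19
Finish order: J3 → J1 → J2 → J4 → J5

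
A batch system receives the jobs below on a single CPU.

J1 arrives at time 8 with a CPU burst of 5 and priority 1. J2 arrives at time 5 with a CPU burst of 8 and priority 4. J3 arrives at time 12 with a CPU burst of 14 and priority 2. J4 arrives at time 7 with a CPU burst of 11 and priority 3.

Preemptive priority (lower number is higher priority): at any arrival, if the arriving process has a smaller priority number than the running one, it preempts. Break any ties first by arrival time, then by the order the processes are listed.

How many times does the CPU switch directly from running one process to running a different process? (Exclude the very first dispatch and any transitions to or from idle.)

Timeline: | idle 0-5 | J2 5-7 | J4 7-8 | J1 8-13 | J3 13-27 | J4 27-37 | J2 37-43 |
Completion: J1=13  J2=43  J3=27  J4=37
Turnaround (C−A): J1=5  J2=38  J3=15  J4=30

5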